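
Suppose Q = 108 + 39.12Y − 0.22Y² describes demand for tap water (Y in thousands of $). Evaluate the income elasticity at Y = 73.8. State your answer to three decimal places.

0.273

At Y = 73.8: Q = 1796.8392.
dQ/dY = 39.12 − 0.44Y = 6.64800.
η = (dQ/dY)·(Y/Q) = 6.64800 × (73.8/1796.8392) = 0.273.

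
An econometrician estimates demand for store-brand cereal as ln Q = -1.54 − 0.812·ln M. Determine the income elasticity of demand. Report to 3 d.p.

-0.812

In a log-linear demand, the coefficient on ln M is the income elasticity.
So η = -0.812.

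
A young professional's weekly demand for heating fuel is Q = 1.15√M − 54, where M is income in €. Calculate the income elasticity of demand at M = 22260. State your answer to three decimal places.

0.730

At M = 22260: Q = 117.578.
dQ/dM = 1.15/(2√M) = 0.00385394 at this income.
η = (dQ/dM)·(M/Q) = 0.00385394 × (22260/117.578) = 0.730.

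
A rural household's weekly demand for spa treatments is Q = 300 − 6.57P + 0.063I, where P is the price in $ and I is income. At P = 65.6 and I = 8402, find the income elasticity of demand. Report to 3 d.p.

At P = 65.6, I = 8402: Q = 398.334.
Holding P constant, ∂Q/∂I = 0.063.
η_I = (∂Q/∂I)·(I/Q) = 0.063 × (8402/398.334) = 1.329.

1.329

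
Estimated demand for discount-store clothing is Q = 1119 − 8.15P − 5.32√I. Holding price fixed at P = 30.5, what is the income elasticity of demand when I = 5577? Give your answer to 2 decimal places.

-0.42

At P = 30.5, I = 5577: Q = 473.131.
Holding P constant, ∂Q/∂I = -5.32/(2√I) = -0.035619.
η_I = (∂Q/∂I)·(I/Q) = -0.035619 × (5577/473.131) = -0.42.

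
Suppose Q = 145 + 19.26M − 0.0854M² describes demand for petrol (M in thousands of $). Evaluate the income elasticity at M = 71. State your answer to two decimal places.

At M = 71: Q = 1081.9586.
dQ/dM = 19.26 − 0.1708M = 7.13320.
η = (dQ/dM)·(M/Q) = 7.13320 × (71/1081.9586) = 0.47.

0.47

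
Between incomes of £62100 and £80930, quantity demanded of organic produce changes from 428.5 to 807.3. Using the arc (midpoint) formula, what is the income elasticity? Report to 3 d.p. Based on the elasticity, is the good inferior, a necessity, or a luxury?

ΔQ = 807.3 − 428.5 = 378.8; midpoint Q̄ = (428.5 + 807.3)/2 = 617.9.
ΔI = 80930 − 62100 = 18830; midpoint Ī = (62100 + 80930)/2 = 71515.
η = (ΔQ/Q̄) ÷ (ΔI/Ī) = (378.8/617.9) ÷ (18830/71515) = 2.328.
η > 1 ⇒ luxury.

2.328 (luxury)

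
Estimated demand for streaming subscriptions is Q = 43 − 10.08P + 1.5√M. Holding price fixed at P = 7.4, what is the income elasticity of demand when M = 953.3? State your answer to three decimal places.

At P = 7.4, M = 953.3: Q = 14.721.
Holding P constant, ∂Q/∂M = 1.5/(2√M) = 0.0242911.
η_M = (∂Q/∂M)·(M/Q) = 0.0242911 × (953.3/14.721) = 1.573.

1.573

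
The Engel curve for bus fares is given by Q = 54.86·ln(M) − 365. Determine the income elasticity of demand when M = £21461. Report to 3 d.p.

At M = 21461: Q = 182.173.
dQ/dM = 54.86/M = 0.00255626 at this income.
η = (dQ/dM)·(M/Q) = 0.00255626 × (21461/182.173) = 0.301.

0.301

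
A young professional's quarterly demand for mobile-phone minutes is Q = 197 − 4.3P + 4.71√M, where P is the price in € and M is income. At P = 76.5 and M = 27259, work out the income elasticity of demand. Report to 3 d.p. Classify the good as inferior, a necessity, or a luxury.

At P = 76.5, M = 27259: Q = 645.685.
Holding P constant, ∂Q/∂M = 4.71/(2√M) = 0.0142638.
η_M = (∂Q/∂M)·(M/Q) = 0.0142638 × (27259/645.685) = 0.602.
Since 0 < η < 1, this is a necessity.

0.602 (necessity)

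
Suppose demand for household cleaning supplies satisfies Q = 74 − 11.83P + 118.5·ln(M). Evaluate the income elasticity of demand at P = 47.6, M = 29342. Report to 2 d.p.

0.16

At P = 47.6, M = 29342: Q = 729.875.
Holding P constant, ∂Q/∂M = 118.5/M = 0.00403858.
η_M = (∂Q/∂M)·(M/Q) = 0.00403858 × (29342/729.875) = 0.16.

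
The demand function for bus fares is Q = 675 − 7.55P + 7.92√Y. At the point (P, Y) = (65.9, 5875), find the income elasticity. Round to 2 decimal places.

At P = 65.9, Y = 5875: Q = 784.512.
Holding P constant, ∂Q/∂Y = 7.92/(2√Y) = 0.0516644.
η_Y = (∂Q/∂Y)·(Y/Q) = 0.0516644 × (5875/784.512) = 0.39.

0.39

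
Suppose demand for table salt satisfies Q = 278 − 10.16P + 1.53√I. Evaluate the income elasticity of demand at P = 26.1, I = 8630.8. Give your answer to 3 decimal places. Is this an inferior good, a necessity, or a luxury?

0.459 (necessity)

At P = 26.1, I = 8630.8: Q = 154.964.
Holding P constant, ∂Q/∂I = 1.53/(2√I) = 0.00823447.
η_I = (∂Q/∂I)·(I/Q) = 0.00823447 × (8630.8/154.964) = 0.459.
Since 0 < η < 1, this is a necessity.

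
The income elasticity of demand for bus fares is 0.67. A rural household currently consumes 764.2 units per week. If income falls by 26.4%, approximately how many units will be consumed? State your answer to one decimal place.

%ΔQ ≈ η × %ΔI = 0.67 × (-26.4%) = -17.688%.
New Q ≈ 764.2 × (1 − 0.17688) = 629.0.

629.0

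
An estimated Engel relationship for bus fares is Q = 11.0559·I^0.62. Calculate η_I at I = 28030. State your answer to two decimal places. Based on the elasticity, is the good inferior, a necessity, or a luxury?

For Q = A·I^β the income elasticity is constant and equal to β.
Here β = 0.62, so η = 0.62.
Since 0 < η < 1, the good is a necessity.

0.62 (necessity)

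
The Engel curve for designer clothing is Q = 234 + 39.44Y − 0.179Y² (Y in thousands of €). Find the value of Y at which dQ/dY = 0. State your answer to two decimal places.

dQ/dY = 39.44 − 0.358Y.
The good is inferior where dQ/dY < 0. Setting dQ/dY = 0 gives Y = 39.44 / 0.358 = 110.17.

110.17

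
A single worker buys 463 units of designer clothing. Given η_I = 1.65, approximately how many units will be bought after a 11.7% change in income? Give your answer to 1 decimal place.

%ΔQ ≈ η × %ΔI = 1.65 × 11.7% = 19.305%.
New Q ≈ 463 × (1 + 0.19305) = 552.4.

552.4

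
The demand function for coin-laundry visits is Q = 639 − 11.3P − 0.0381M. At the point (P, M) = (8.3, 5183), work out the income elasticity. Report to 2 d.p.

-0.57

At P = 8.3, M = 5183: Q = 347.738.
Holding P constant, ∂Q/∂M = −0.0381.
η_M = (∂Q/∂M)·(M/Q) = -0.0381 × (5183/347.738) = -0.57.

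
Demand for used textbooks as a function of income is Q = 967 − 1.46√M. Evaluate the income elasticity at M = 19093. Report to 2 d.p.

-0.13

At M = 19093: Q = 765.261.
dQ/dM = -1.46/(2√M) = -0.00528306 at this income.
η = (dQ/dM)·(M/Q) = -0.00528306 × (19093/765.261) = -0.13.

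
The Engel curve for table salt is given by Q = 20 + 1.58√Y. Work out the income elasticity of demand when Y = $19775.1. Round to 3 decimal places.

At Y = 19775.1: Q = 242.186.
dQ/dY = 1.58/(2√Y) = 0.00561782 at this income.
η = (dQ/dY)·(Y/Q) = 0.00561782 × (19775.1/242.186) = 0.459.

0.459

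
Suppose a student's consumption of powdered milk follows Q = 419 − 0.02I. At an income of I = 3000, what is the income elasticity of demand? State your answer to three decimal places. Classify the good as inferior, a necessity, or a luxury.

At I = 3000: Q = 359.000.
dQ/dI = −0.02.
η = (dQ/dI)·(I/Q) = -0.02 × (3000/359.000) = -0.167.
Since η < 0, the good is an inferior good.

-0.167 (inferior good)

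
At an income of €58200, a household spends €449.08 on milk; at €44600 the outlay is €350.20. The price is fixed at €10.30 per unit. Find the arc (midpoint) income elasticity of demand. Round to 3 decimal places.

With a constant price, Q₁ = 449.08/10.30 = 43.600 and Q₂ = 350.20/10.30 = 34.000 (equivalently, work directly with expenditure since P cancels).
Midpoint %ΔQ = (350.20 − 449.08)/399.64 = -0.24742; midpoint %ΔI = (44600 − 58200)/51400 = -0.26459.
η = -0.24742 / -0.26459 = 0.935.

0.935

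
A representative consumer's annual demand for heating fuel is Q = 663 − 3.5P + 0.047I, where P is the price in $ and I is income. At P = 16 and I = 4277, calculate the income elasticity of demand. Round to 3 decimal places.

At P = 16, I = 4277: Q = 808.019.
Holding P constant, ∂Q/∂I = 0.047.
η_I = (∂Q/∂I)·(I/Q) = 0.047 × (4277/808.019) = 0.249.

0.249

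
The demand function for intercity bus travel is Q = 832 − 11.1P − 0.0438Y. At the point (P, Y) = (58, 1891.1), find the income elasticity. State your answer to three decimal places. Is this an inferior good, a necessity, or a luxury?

At P = 58, Y = 1891.1: Q = 105.370.
Holding P constant, ∂Q/∂Y = −0.0438.
η_Y = (∂Q/∂Y)·(Y/Q) = -0.0438 × (1891.1/105.370) = -0.786.
Since η < 0, this is an inferior good.

-0.786 (inferior good)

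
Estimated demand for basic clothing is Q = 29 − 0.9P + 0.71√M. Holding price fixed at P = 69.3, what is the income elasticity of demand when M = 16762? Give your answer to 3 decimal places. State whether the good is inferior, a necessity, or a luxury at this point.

At P = 69.3, M = 16762: Q = 58.552.
Holding P constant, ∂Q/∂M = 0.71/(2√M) = 0.00274199.
η_M = (∂Q/∂M)·(M/Q) = 0.00274199 × (16762/58.552) = 0.785.
Since 0 < η < 1, this is a necessity.

0.785 (necessity)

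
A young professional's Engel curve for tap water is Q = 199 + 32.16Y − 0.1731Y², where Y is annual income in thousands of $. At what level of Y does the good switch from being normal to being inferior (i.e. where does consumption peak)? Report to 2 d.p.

dQ/dY = 32.16 − 0.3462Y.
The good is inferior where dQ/dY < 0. Setting dQ/dY = 0 gives Y = 32.16 / 0.3462 = 92.89.

92.89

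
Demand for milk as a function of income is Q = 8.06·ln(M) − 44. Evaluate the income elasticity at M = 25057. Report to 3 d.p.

At M = 25057: Q = 37.639.
dQ/dM = 8.06/M = 0.000321667 at this income.
η = (dQ/dM)·(M/Q) = 0.000321667 × (25057/37.639) = 0.214.

0.214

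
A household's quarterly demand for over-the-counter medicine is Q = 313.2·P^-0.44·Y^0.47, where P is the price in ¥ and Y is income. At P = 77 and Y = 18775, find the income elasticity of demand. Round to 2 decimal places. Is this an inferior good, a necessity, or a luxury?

For a multiplicative demand Q = A·P^α·Y^β, the income elasticity is β everywhere.
Here β = 0.47, so η = 0.47.
Since 0 < η < 1, this is a necessity.

0.47 (necessity)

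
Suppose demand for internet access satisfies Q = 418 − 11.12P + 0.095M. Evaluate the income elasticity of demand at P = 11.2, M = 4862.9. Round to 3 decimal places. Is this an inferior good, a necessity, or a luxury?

0.612 (necessity)

At P = 11.2, M = 4862.9: Q = 755.431.
Holding P constant, ∂Q/∂M = 0.095.
η_M = (∂Q/∂M)·(M/Q) = 0.095 × (4862.9/755.431) = 0.612.
Since 0 < η < 1, this is a necessity.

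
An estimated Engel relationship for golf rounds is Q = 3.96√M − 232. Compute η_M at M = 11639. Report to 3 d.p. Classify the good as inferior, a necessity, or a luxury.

At M = 11639: Q = 195.221.
dQ/dM = 3.96/(2√M) = 0.018353 at this income.
η = (dQ/dM)·(M/Q) = 0.018353 × (11639/195.221) = 1.094.
Since η > 1, the good is a luxury.

1.094 (luxury)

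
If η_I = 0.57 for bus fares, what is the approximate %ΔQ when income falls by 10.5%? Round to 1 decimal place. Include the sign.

%ΔQ ≈ η × %ΔI = 0.57 × (-10.5%) = -6.0%.

-6.0%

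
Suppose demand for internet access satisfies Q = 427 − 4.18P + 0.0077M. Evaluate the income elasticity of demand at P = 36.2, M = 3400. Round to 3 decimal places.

At P = 36.2, M = 3400: Q = 301.864.
Holding P constant, ∂Q/∂M = 0.0077.
η_M = (∂Q/∂M)·(M/Q) = 0.0077 × (3400/301.864) = 0.087.

0.087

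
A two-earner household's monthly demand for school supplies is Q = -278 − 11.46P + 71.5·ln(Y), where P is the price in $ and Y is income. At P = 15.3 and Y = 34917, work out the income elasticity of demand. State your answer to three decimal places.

0.243

At P = 15.3, Y = 34917: Q = 294.604.
Holding P constant, ∂Q/∂Y = 71.5/Y = 0.00204771.
η_Y = (∂Q/∂Y)·(Y/Q) = 0.00204771 × (34917/294.604) = 0.243.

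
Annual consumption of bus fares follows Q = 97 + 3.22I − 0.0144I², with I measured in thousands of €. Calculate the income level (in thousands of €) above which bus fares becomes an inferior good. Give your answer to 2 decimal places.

111.81

dQ/dI = 3.22 − 0.0288I.
The good is inferior where dQ/dI < 0. Setting dQ/dI = 0 gives I = 3.22 / 0.0288 = 111.81.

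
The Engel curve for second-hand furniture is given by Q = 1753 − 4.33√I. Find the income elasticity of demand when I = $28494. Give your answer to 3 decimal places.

At I = 28494: Q = 1022.089.
dQ/dI = -4.33/(2√I) = -0.0128257 at this income.
η = (dQ/dI)·(I/Q) = -0.0128257 × (28494/1022.089) = -0.358.

-0.358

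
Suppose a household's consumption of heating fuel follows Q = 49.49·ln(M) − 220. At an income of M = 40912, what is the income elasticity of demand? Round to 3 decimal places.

At M = 40912: Q = 305.543.
dQ/dM = 49.49/M = 0.00120967 at this income.
η = (dQ/dM)·(M/Q) = 0.00120967 × (40912/305.543) = 0.162.

0.162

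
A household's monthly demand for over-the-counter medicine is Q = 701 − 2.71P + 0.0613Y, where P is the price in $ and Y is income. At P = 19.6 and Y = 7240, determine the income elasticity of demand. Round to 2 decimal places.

0.41

At P = 19.6, Y = 7240: Q = 1091.696.
Holding P constant, ∂Q/∂Y = 0.0613.
η_Y = (∂Q/∂Y)·(Y/Q) = 0.0613 × (7240/1091.696) = 0.41.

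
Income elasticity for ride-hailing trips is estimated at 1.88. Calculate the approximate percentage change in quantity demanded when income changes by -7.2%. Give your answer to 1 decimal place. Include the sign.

%ΔQ ≈ η × %ΔI = 1.88 × (-7.2%) = -13.5%.

-13.5%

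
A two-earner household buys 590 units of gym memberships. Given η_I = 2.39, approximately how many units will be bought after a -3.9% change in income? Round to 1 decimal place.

535.0

%ΔQ ≈ η × %ΔI = 2.39 × (-3.9%) = -9.321%.
New Q ≈ 590 × (1 − 0.09321) = 535.0.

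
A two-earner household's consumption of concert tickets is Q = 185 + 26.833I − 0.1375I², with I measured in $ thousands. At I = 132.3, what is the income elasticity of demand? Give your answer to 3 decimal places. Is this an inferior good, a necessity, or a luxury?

-0.951 (inferior good)

At I = 132.3: Q = 1328.3035.
dQ/dI = 26.833 − 0.275I = -9.54950.
η = (dQ/dI)·(I/Q) = -9.54950 × (132.3/1328.3035) = -0.951.
η < 0 ⇒ inferior good.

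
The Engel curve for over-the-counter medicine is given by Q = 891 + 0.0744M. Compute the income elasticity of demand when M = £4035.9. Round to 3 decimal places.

At M = 4035.9: Q = 1191.271.
dQ/dM = 0.0744.
η = (dQ/dM)·(M/Q) = 0.0744 × (4035.9/1191.271) = 0.252.

0.252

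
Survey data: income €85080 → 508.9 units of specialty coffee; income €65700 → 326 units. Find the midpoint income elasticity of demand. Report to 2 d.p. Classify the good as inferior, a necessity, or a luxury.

ΔQ = 326 − 508.9 = -182.9; midpoint Q̄ = (508.9 + 326)/2 = 417.45.
ΔI = 65700 − 85080 = -19380; midpoint Ī = (85080 + 65700)/2 = 75390.
η = (ΔQ/Q̄) ÷ (ΔI/Ī) = (-182.9/417.45) ÷ (-19380/75390) = 1.70.
η > 1 ⇒ luxury.

1.70 (luxury)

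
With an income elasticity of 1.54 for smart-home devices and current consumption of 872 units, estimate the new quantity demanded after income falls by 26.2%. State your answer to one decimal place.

520.2

%ΔQ ≈ η × %ΔI = 1.54 × (-26.2%) = -40.348%.
New Q ≈ 872 × (1 − 0.40348) = 520.2.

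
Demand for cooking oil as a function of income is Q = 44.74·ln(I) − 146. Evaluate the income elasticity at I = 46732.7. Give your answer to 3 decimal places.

At I = 46732.7: Q = 335.053.
dQ/dI = 44.74/I = 0.00095736 at this income.
η = (dQ/dI)·(I/Q) = 0.00095736 × (46732.7/335.053) = 0.134.

0.134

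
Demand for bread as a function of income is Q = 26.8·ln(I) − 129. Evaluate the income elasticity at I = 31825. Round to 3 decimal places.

0.180

At I = 31825: Q = 148.863.
dQ/dI = 26.8/I = 0.000842105 at this income.
η = (dQ/dI)·(I/Q) = 0.000842105 × (31825/148.863) = 0.180.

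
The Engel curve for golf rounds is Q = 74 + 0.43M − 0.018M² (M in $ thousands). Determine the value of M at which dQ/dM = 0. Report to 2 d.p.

dQ/dM = 0.43 − 0.036M.
The good is inferior where dQ/dM < 0. Setting dQ/dM = 0 gives M = 0.43 / 0.036 = 11.94.

11.94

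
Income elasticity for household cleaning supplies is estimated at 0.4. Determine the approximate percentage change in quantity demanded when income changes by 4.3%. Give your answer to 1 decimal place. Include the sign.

%ΔQ ≈ η × %ΔI = 0.4 × 4.3% = 1.7%.

1.7%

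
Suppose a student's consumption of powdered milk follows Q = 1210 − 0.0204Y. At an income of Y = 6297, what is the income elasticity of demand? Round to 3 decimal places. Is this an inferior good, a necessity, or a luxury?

-0.119 (inferior good)

At Y = 6297: Q = 1081.541.
dQ/dY = −0.0204.
η = (dQ/dY)·(Y/Q) = -0.0204 × (6297/1081.541) = -0.119.
Since η < 0, the good is an inferior good.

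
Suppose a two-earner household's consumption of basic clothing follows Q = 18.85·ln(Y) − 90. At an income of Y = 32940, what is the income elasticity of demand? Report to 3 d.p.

0.178

At Y = 32940: Q = 106.086.
dQ/dY = 18.85/Y = 0.000572253 at this income.
η = (dQ/dY)·(Y/Q) = 0.000572253 × (32940/106.086) = 0.178.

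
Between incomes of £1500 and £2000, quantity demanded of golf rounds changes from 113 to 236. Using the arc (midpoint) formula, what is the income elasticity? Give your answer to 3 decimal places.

2.467

ΔQ = 236 − 113 = 123; midpoint Q̄ = (113 + 236)/2 = 174.5.
ΔI = 2000 − 1500 = 500; midpoint Ī = (1500 + 2000)/2 = 1750.
η = (ΔQ/Q̄) ÷ (ΔI/Ī) = (123/174.5) ÷ (500/1750) = 2.467.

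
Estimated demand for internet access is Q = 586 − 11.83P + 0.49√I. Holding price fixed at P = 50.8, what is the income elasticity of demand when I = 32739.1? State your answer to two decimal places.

0.60

At P = 50.8, I = 32739.1: Q = 73.696.
Holding P constant, ∂Q/∂I = 0.49/(2√I) = 0.00135404.
η_I = (∂Q/∂I)·(I/Q) = 0.00135404 × (32739.1/73.696) = 0.60.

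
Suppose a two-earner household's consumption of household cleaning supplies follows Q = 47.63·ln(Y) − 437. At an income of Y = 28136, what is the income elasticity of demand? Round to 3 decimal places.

0.935

At Y = 28136: Q = 50.960.
dQ/dY = 47.63/Y = 0.00169285 at this income.
η = (dQ/dY)·(Y/Q) = 0.00169285 × (28136/50.960) = 0.935.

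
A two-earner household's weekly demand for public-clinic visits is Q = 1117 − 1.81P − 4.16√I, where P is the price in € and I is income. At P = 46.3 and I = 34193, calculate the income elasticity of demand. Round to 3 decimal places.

At P = 46.3, I = 34193: Q = 263.957.
Holding P constant, ∂Q/∂I = -4.16/(2√I) = -0.0112485.
η_I = (∂Q/∂I)·(I/Q) = -0.0112485 × (34193/263.957) = -1.457.

-1.457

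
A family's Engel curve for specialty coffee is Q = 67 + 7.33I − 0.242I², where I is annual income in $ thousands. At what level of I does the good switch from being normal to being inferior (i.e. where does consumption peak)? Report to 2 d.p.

15.14

dQ/dI = 7.33 − 0.484I.
The good is inferior where dQ/dI < 0. Setting dQ/dI = 0 gives I = 7.33 / 0.484 = 15.14.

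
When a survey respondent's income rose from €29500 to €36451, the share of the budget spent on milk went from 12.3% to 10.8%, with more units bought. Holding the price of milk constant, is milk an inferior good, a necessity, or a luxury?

Quantity rises but the budget share falls as income rises, so 0 < η < 1.

necessity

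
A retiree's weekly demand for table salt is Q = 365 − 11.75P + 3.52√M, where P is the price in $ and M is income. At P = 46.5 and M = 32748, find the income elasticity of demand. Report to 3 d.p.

At P = 46.5, M = 32748: Q = 455.619.
Holding P constant, ∂Q/∂M = 3.52/(2√M) = 0.00972569.
η_M = (∂Q/∂M)·(M/Q) = 0.00972569 × (32748/455.619) = 0.699.

0.699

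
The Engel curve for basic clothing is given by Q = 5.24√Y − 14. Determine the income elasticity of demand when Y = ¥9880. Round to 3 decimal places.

At Y = 9880: Q = 506.847.
dQ/dY = 5.24/(2√Y) = 0.0263586 at this income.
η = (dQ/dY)·(Y/Q) = 0.0263586 × (9880/506.847) = 0.514.

0.514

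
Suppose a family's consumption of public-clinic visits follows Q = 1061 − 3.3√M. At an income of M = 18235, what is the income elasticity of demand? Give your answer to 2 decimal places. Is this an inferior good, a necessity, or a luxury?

-0.36 (inferior good)

At M = 18235: Q = 615.378.
dQ/dM = -3.3/(2√M) = -0.0122189 at this income.
η = (dQ/dM)·(M/Q) = -0.0122189 × (18235/615.378) = -0.36.
Since η < 0, the good is an inferior good.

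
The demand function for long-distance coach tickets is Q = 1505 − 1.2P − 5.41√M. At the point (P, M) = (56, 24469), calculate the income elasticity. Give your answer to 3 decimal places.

-0.715

At P = 56, M = 24469: Q = 591.537.
Holding P constant, ∂Q/∂M = -5.41/(2√M) = -0.0172926.
η_M = (∂Q/∂M)·(M/Q) = -0.0172926 × (24469/591.537) = -0.715.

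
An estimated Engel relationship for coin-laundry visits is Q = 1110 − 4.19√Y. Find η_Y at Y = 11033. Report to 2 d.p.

At Y = 11033: Q = 669.890.
dQ/dY = -4.19/(2√Y) = -0.0199451 at this income.
η = (dQ/dY)·(Y/Q) = -0.0199451 × (11033/669.890) = -0.33.

-0.33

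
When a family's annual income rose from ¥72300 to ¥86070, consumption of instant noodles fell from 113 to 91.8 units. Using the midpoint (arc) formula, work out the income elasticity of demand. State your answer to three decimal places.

ΔQ = 91.8 − 113 = -21.2; midpoint Q̄ = (113 + 91.8)/2 = 102.4.
ΔI = 86070 − 72300 = 13770; midpoint Ī = (72300 + 86070)/2 = 79185.
η = (ΔQ/Q̄) ÷ (ΔI/Ī) = (-21.2/102.4) ÷ (13770/79185) = -1.191.

-1.191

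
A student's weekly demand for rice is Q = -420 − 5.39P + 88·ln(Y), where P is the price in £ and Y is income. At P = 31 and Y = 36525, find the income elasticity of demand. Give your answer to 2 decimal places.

0.26

At P = 31, Y = 36525: Q = 337.416.
Holding P constant, ∂Q/∂Y = 88/Y = 0.00240931.
η_Y = (∂Q/∂Y)·(Y/Q) = 0.00240931 × (36525/337.416) = 0.26.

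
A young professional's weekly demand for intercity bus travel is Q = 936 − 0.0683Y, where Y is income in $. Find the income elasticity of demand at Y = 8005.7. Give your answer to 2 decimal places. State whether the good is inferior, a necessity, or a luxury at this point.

-1.40 (inferior good)

At Y = 8005.7: Q = 389.211.
dQ/dY = −0.0683.
η = (dQ/dY)·(Y/Q) = -0.0683 × (8005.7/389.211) = -1.40.
Since η < 0, the good is an inferior good.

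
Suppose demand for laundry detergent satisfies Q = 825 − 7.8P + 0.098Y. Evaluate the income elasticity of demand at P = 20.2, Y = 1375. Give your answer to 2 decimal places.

0.17

At P = 20.2, Y = 1375: Q = 802.190.
Holding P constant, ∂Q/∂Y = 0.098.
η_Y = (∂Q/∂Y)·(Y/Q) = 0.098 × (1375/802.190) = 0.17.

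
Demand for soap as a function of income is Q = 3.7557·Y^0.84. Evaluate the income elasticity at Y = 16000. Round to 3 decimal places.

0.840

For Q = A·Y^β the income elasticity is constant and equal to β.
Here β = 0.84, so η = 0.840.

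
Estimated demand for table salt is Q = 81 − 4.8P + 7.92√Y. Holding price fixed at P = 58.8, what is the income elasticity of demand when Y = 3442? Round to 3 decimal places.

0.882

At P = 58.8, Y = 3442: Q = 263.415.
Holding P constant, ∂Q/∂Y = 7.92/(2√Y) = 0.0674978.
η_Y = (∂Q/∂Y)·(Y/Q) = 0.0674978 × (3442/263.415) = 0.882.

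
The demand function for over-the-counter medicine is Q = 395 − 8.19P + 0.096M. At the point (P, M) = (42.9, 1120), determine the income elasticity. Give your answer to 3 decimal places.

0.711

At P = 42.9, M = 1120: Q = 151.169.
Holding P constant, ∂Q/∂M = 0.096.
η_M = (∂Q/∂M)·(M/Q) = 0.096 × (1120/151.169) = 0.711.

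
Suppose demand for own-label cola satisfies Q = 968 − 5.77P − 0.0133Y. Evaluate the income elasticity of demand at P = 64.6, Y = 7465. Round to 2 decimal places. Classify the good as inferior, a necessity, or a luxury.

-0.20 (inferior good)

At P = 64.6, Y = 7465: Q = 495.974.
Holding P constant, ∂Q/∂Y = −0.0133.
η_Y = (∂Q/∂Y)·(Y/Q) = -0.0133 × (7465/495.974) = -0.20.
Since η < 0, this is an inferior good.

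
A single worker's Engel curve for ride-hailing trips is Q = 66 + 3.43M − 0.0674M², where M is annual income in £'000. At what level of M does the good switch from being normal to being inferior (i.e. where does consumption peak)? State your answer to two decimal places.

25.45

dQ/dM = 3.43 − 0.1348M.
The good is inferior where dQ/dM < 0. Setting dQ/dM = 0 gives M = 3.43 / 0.1348 = 25.45.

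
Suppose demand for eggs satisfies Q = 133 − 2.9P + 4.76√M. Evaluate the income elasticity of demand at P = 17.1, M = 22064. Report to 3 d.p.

0.447

At P = 17.1, M = 22064: Q = 790.458.
Holding P constant, ∂Q/∂M = 4.76/(2√M) = 0.0160227.
η_M = (∂Q/∂M)·(M/Q) = 0.0160227 × (22064/790.458) = 0.447.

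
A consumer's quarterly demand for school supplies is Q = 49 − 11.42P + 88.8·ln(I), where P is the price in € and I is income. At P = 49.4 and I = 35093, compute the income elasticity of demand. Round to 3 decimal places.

At P = 49.4, I = 35093: Q = 414.211.
Holding P constant, ∂Q/∂I = 88.8/I = 0.00253042.
η_I = (∂Q/∂I)·(I/Q) = 0.00253042 × (35093/414.211) = 0.214.

0.214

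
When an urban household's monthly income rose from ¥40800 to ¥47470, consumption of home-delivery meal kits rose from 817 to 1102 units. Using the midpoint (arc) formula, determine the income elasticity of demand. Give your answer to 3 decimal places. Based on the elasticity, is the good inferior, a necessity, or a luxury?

ΔQ = 1102 − 817 = 285; midpoint Q̄ = (817 + 1102)/2 = 959.5.
ΔI = 47470 − 40800 = 6670; midpoint Ī = (40800 + 47470)/2 = 44135.
η = (ΔQ/Q̄) ÷ (ΔI/Ī) = (285/959.5) ÷ (6670/44135) = 1.965.
η > 1 ⇒ luxury.

1.965 (luxury)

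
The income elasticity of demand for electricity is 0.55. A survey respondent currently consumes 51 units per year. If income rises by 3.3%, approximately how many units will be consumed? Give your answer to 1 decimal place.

51.9

%ΔQ ≈ η × %ΔI = 0.55 × 3.3% = 1.815%.
New Q ≈ 51 × (1 + 0.01815) = 51.9.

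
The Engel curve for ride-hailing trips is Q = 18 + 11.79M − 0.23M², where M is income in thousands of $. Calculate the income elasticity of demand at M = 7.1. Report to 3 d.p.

0.672

At M = 7.1: Q = 90.1147.
dQ/dM = 11.79 − 0.46M = 8.52400.
η = (dQ/dM)·(M/Q) = 8.52400 × (7.1/90.1147) = 0.672.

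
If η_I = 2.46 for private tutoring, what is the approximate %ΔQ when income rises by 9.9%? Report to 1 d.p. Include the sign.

%ΔQ ≈ η × %ΔI = 2.46 × 9.9% = 24.4%.

24.4%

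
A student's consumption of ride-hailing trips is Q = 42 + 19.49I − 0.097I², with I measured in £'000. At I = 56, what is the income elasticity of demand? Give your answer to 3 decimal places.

At I = 56: Q = 829.2480.
dQ/dI = 19.49 − 0.194I = 8.62600.
η = (dQ/dI)·(I/Q) = 8.62600 × (56/829.2480) = 0.583.

0.583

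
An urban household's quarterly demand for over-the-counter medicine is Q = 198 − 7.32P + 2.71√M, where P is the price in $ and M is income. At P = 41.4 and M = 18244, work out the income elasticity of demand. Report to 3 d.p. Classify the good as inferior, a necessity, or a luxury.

0.701 (necessity)

At P = 41.4, M = 18244: Q = 260.993.
Holding P constant, ∂Q/∂M = 2.71/(2√M) = 0.0100318.
η_M = (∂Q/∂M)·(M/Q) = 0.0100318 × (18244/260.993) = 0.701.
Since 0 < η < 1, this is a necessity.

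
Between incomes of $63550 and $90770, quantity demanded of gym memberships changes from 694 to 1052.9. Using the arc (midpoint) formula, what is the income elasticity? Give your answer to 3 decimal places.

1.165

ΔQ = 1052.9 − 694 = 358.9; midpoint Q̄ = (694 + 1052.9)/2 = 873.45.
ΔI = 90770 − 63550 = 27220; midpoint Ī = (63550 + 90770)/2 = 77160.
η = (ΔQ/Q̄) ÷ (ΔI/Ī) = (358.9/873.45) ÷ (27220/77160) = 1.165.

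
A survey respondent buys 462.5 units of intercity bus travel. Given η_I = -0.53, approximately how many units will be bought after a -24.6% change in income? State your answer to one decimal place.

%ΔQ ≈ η × %ΔI = -0.53 × (-24.6%) = 13.038%.
New Q ≈ 462.5 × (1 + 0.13038) = 522.8.

522.8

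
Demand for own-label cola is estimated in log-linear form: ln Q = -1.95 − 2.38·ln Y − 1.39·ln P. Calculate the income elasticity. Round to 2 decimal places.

In a log-linear demand, the coefficient on ln Y is the income elasticity.
So η = -2.38.

-2.38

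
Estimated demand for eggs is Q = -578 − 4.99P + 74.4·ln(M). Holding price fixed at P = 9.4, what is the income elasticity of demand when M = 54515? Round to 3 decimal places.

0.399

At P = 9.4, M = 54515: Q = 186.518.
Holding P constant, ∂Q/∂M = 74.4/M = 0.00136476.
η_M = (∂Q/∂M)·(M/Q) = 0.00136476 × (54515/186.518) = 0.399.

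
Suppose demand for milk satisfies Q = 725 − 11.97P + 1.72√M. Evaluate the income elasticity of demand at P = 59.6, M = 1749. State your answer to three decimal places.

0.431

At P = 59.6, M = 1749: Q = 83.520.
Holding P constant, ∂Q/∂M = 1.72/(2√M) = 0.0205638.
η_M = (∂Q/∂M)·(M/Q) = 0.0205638 × (1749/83.520) = 0.431.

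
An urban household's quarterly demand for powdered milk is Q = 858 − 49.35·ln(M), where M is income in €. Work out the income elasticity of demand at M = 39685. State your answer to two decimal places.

At M = 39685: Q = 335.446.
dQ/dM = -49.35/M = -0.00124354 at this income.
η = (dQ/dM)·(M/Q) = -0.00124354 × (39685/335.446) = -0.15.

-0.15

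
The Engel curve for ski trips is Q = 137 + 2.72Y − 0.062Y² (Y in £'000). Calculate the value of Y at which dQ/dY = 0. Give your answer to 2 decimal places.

dQ/dY = 2.72 − 0.124Y.
The good is inferior where dQ/dY < 0. Setting dQ/dY = 0 gives Y = 2.72 / 0.124 = 21.94.

21.94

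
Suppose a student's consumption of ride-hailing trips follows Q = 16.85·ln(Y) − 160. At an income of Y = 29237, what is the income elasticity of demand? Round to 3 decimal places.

1.270

At Y = 29237: Q = 13.272.
dQ/dY = 16.85/Y = 0.000576325 at this income.
η = (dQ/dY)·(Y/Q) = 0.000576325 × (29237/13.272) = 1.270.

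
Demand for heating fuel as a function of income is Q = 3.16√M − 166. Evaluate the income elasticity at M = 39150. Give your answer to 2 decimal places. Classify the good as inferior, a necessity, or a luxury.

0.68 (necessity)

At M = 39150: Q = 459.249.
dQ/dM = 3.16/(2√M) = 0.0079853 at this income.
η = (dQ/dM)·(M/Q) = 0.0079853 × (39150/459.249) = 0.68.
Since 0 < η < 1, the good is a necessity.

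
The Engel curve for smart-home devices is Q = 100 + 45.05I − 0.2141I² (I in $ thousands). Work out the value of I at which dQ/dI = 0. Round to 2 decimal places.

105.21

dQ/dI = 45.05 − 0.4282I.
The good is inferior where dQ/dI < 0. Setting dQ/dI = 0 gives I = 45.05 / 0.4282 = 105.21.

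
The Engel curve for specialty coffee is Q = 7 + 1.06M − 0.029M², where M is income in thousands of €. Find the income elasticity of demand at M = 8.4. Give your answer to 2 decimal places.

At M = 8.4: Q = 13.8578.
dQ/dM = 1.06 − 0.058M = 0.57280.
η = (dQ/dM)·(M/Q) = 0.57280 × (8.4/13.8578) = 0.35.

0.35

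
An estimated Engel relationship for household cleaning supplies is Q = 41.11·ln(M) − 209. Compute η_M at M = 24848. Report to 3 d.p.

0.199

At M = 24848: Q = 207.055.
dQ/dM = 41.11/M = 0.00165446 at this income.
η = (dQ/dM)·(M/Q) = 0.00165446 × (24848/207.055) = 0.199.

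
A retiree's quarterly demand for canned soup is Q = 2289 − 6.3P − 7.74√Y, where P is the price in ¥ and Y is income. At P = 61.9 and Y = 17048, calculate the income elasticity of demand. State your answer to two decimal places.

-0.57

At P = 61.9, Y = 17048: Q = 888.434.
Holding P constant, ∂Q/∂Y = -7.74/(2√Y) = -0.0296397.
η_Y = (∂Q/∂Y)·(Y/Q) = -0.0296397 × (17048/888.434) = -0.57.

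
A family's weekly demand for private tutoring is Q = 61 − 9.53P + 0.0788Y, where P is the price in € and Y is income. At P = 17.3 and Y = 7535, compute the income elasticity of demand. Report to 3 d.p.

At P = 17.3, Y = 7535: Q = 489.889.
Holding P constant, ∂Q/∂Y = 0.0788.
η_Y = (∂Q/∂Y)·(Y/Q) = 0.0788 × (7535/489.889) = 1.212.

1.212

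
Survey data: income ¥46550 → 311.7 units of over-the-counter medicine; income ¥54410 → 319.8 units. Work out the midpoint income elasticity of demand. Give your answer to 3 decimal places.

0.165

ΔQ = 319.8 − 311.7 = 8.1; midpoint Q̄ = (311.7 + 319.8)/2 = 315.75.
ΔI = 54410 − 46550 = 7860; midpoint Ī = (46550 + 54410)/2 = 50480.
η = (ΔQ/Q̄) ÷ (ΔI/Ī) = (8.1/315.75) ÷ (7860/50480) = 0.165.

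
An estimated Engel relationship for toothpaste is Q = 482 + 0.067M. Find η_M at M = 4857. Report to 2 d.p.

0.40

At M = 4857: Q = 807.419.
dQ/dM = 0.067.
η = (dQ/dM)·(M/Q) = 0.067 × (4857/807.419) = 0.40.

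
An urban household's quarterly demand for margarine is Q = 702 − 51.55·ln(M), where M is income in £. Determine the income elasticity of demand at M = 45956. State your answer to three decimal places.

-0.347

At M = 45956: Q = 148.588.
dQ/dM = -51.55/M = -0.00112173 at this income.
η = (dQ/dM)·(M/Q) = -0.00112173 × (45956/148.588) = -0.347.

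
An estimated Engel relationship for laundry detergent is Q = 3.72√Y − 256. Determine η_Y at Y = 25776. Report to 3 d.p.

At Y = 25776: Q = 341.242.
dQ/dY = 3.72/(2√Y) = 0.0115852 at this income.
η = (dQ/dY)·(Y/Q) = 0.0115852 × (25776/341.242) = 0.875.

0.875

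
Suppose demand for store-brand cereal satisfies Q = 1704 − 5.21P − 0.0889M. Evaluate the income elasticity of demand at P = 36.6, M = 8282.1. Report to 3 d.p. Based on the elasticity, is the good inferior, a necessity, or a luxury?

At P = 36.6, M = 8282.1: Q = 777.035.
Holding P constant, ∂Q/∂M = −0.0889.
η_M = (∂Q/∂M)·(M/Q) = -0.0889 × (8282.1/777.035) = -0.948.
Since η < 0, this is an inferior good.

-0.948 (inferior good)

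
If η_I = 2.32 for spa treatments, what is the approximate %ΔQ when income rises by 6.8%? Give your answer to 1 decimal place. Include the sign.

15.8%

%ΔQ ≈ η × %ΔI = 2.32 × 6.8% = 15.8%.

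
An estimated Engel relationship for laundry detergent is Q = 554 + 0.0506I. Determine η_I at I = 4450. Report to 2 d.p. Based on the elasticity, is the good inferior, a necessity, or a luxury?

At I = 4450: Q = 779.170.
dQ/dI = 0.0506.
η = (dQ/dI)·(I/Q) = 0.0506 × (4450/779.170) = 0.29.
Since 0 < η < 1, the good is a necessity.

0.29 (necessity)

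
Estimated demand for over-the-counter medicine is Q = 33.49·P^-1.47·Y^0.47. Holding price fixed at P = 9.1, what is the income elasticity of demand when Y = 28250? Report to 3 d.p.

0.470

For a multiplicative demand Q = A·P^α·Y^β, the income elasticity is β everywhere.
Here β = 0.47, so η = 0.470.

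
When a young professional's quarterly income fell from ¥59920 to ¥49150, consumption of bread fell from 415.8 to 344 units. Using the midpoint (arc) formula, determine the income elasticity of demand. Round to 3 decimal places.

0.957

ΔQ = 344 − 415.8 = -71.8; midpoint Q̄ = (415.8 + 344)/2 = 379.9.
ΔI = 49150 − 59920 = -10770; midpoint Ī = (59920 + 49150)/2 = 54535.
η = (ΔQ/Q̄) ÷ (ΔI/Ī) = (-71.8/379.9) ÷ (-10770/54535) = 0.957.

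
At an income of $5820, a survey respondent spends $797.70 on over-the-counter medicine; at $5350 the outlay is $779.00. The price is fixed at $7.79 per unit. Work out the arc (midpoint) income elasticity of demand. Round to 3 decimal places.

0.282

With a constant price, Q₁ = 797.70/7.79 = 102.401 and Q₂ = 779.00/7.79 = 100.000 (equivalently, work directly with expenditure since P cancels).
Midpoint %ΔQ = (779.00 − 797.70)/788.35 = -0.02372; midpoint %ΔI = (5350 − 5820)/5585 = -0.08415.
η = -0.02372 / -0.08415 = 0.282.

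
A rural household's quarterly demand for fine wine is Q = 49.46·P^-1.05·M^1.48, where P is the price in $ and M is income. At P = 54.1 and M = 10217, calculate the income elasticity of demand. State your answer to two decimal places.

For a multiplicative demand Q = A·P^α·M^β, the income elasticity is β everywhere.
Here β = 1.48, so η = 1.48.

1.48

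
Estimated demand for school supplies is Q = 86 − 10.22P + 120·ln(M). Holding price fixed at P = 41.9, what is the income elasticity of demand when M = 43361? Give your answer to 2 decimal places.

0.13

At P = 41.9, M = 43361: Q = 939.060.
Holding P constant, ∂Q/∂M = 120/M = 0.00276746.
η_M = (∂Q/∂M)·(M/Q) = 0.00276746 × (43361/939.060) = 0.13.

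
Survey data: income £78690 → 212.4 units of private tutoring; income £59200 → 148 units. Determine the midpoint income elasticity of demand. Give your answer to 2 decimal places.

1.26

ΔQ = 148 − 212.4 = -64.4; midpoint Q̄ = (212.4 + 148)/2 = 180.2.
ΔI = 59200 − 78690 = -19490; midpoint Ī = (78690 + 59200)/2 = 68945.
η = (ΔQ/Q̄) ÷ (ΔI/Ī) = (-64.4/180.2) ÷ (-19490/68945) = 1.26.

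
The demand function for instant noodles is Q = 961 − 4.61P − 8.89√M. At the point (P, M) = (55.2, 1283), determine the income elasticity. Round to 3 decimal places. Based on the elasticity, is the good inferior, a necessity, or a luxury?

At P = 55.2, M = 1283: Q = 388.097.
Holding P constant, ∂Q/∂M = -8.89/(2√M) = -0.124096.
η_M = (∂Q/∂M)·(M/Q) = -0.124096 × (1283/388.097) = -0.410.
Since η < 0, this is an inferior good.

-0.410 (inferior good)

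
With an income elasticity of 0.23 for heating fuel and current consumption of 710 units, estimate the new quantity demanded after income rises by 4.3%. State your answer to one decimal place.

%ΔQ ≈ η × %ΔI = 0.23 × 4.3% = 0.989%.
New Q ≈ 710 × (1 + 0.00989) = 717.0.

717.0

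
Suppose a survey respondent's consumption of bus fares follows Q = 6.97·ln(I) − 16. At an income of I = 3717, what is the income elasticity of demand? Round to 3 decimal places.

At I = 3717: Q = 41.298.
dQ/dI = 6.97/I = 0.00187517 at this income.
η = (dQ/dI)·(I/Q) = 0.00187517 × (3717/41.298) = 0.169.

0.169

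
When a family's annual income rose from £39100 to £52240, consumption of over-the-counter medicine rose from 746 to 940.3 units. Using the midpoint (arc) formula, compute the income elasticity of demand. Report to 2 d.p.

ΔQ = 940.3 − 746 = 194.3; midpoint Q̄ = (746 + 940.3)/2 = 843.15.
ΔI = 52240 − 39100 = 13140; midpoint Ī = (39100 + 52240)/2 = 45670.
η = (ΔQ/Q̄) ÷ (ΔI/Ī) = (194.3/843.15) ÷ (13140/45670) = 0.80.

0.80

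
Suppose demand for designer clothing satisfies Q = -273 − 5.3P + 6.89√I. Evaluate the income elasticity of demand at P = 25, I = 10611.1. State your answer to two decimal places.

1.17

At P = 25, I = 10611.1: Q = 304.240.
Holding P constant, ∂Q/∂I = 6.89/(2√I) = 0.0334433.
η_I = (∂Q/∂I)·(I/Q) = 0.0334433 × (10611.1/304.240) = 1.17.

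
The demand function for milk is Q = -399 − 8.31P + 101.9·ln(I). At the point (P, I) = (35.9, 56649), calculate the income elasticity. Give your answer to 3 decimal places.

At P = 35.9, I = 56649: Q = 417.929.
Holding P constant, ∂Q/∂I = 101.9/I = 0.0017988.
η_I = (∂Q/∂I)·(I/Q) = 0.0017988 × (56649/417.929) = 0.244.

0.244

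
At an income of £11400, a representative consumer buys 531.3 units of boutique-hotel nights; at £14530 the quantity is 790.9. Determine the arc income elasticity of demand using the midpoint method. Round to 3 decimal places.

1.627

ΔQ = 790.9 − 531.3 = 259.6; midpoint Q̄ = (531.3 + 790.9)/2 = 661.1.
ΔI = 14530 − 11400 = 3130; midpoint Ī = (11400 + 14530)/2 = 12965.
η = (ΔQ/Q̄) ÷ (ΔI/Ī) = (259.6/661.1) ÷ (3130/12965) = 1.627.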